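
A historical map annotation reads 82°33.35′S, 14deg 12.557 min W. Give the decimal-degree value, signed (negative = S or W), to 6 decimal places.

φ: 82 + 33.35/60 = 82.5558333
S → negative
Lon: 14 + 12.557/60 = 14.2092833
W ⇒ negate

-82.555833, -14.209283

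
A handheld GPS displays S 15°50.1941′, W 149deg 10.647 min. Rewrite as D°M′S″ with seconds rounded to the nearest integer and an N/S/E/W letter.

15°50′12″ S, 149°10′39″ W

φ: fractional minutes 0.19410 × 60 = 11.65″
λ: 10.64700′ → 10′ and 0.64700 × 60 = 38.82″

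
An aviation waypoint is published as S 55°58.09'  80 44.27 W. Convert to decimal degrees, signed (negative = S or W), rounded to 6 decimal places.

Lat: 58.09′ = 0.968167°; total 55.9681667
hemisphere S, so the sign is −
Lon: 80 + 44.27/60 = 80.7378333
W ⇒ negate

-55.968167, -80.737833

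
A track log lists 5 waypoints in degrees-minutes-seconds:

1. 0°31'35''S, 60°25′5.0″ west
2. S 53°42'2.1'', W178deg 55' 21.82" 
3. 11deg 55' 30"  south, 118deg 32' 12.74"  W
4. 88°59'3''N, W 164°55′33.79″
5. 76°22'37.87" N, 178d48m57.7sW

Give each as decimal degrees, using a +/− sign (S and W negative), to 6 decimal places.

1. -0.526389, -60.418056
2. -53.700583, -178.922728
3. -11.925000, -118.536872
4. 88.984167, -164.926053
5. 76.377186, -178.816028

Point 1:
  Latitude: 31′ + 35″ = 31.58333′; 0 + 31.58333/60 = 0.5263889
  S ⇒ negate
  Lon: 60° + 25/60 + 5/3600 = 60 + 0.416667 + 0.001389 = 60.4180556
  hemisphere W, so the sign is −
Point 2:
  Latitude: 53 + 42/60 + 2.1/3600 = 53.7005833
  hemisphere S, so the sign is −
  λ: 178 + 55/60 + 21.82/3600 = 178.9227278
  W → negative
Point 3:
  φ: 55′ + 30″ = 55.50000′; 11 + 55.50000/60 = 11.9250000
  hemisphere S, so the sign is −
  Longitude: 32′ + 12.74″ = 32.21233′; 118 + 32.21233/60 = 118.5368722
  W → negative
Point 4:
  φ: 59′ + 3″ = 59.05000′; 88 + 59.05000/60 = 88.9841667
  N ⇒ keep positive
  Lon: 55′ + 33.79″ = 55.56317′; 164 + 55.56317/60 = 164.9260528
  hemisphere W, so the sign is −
Point 5:
  Lat: 76° + 22/60 + 37.87/3600 = 76 + 0.366667 + 0.010519 = 76.3771861
  N → positive
  λ: 178° + 48/60 + 57.7/3600 = 178 + 0.800000 + 0.016028 = 178.8160278
  W ⇒ negate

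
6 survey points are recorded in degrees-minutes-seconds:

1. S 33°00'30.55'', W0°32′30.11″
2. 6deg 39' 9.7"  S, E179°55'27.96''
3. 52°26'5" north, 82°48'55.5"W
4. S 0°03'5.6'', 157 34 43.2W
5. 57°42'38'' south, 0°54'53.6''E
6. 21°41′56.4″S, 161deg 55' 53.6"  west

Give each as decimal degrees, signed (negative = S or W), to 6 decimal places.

1. -33.008486, -0.541697
2. -6.652694, 179.924433
3. 52.434722, -82.815417
4. -0.051556, -157.578667
5. -57.710556, 0.914889
6. -21.699000, -161.931556

Point 1:
  Lat: 0′ + 30.55″ = 0.50917′; 33 + 0.50917/60 = 33.0084861
  S → negative
  λ: 0 + 32/60 + 30.11/3600 = 0.5416972
  hemisphere W, so the sign is −
Point 2:
  φ: 6 + 39/60 + 9.7/3600 = 6.6526944
  hemisphere S, so the sign is −
  Lon: 179 + 55/60 + 27.96/3600 = 179.9244333
  E ⇒ keep positive
Point 3:
  Lat: 52 + 26/60 + 5/3600 = 52.4347222
  N → positive
  λ: 82° + 48/60 + 55.5/3600 = 82 + 0.800000 + 0.015417 = 82.8154167
  hemisphere W, so the sign is −
Point 4:
  φ: 3′ + 5.6″ = 3.09333′; 0 + 3.09333/60 = 0.0515556
  hemisphere S, so the sign is −
  λ: 34′ + 43.2″ = 34.72000′; 157 + 34.72000/60 = 157.5786667
  W → negative
Point 5:
  φ: 57 + 42/60 + 38/3600 = 57.7105556
  hemisphere S, so the sign is −
  Longitude: 0 + 54/60 + 53.6/3600 = 0.9148889
  E → positive
Point 6:
  φ: 41′ + 56.4″ = 41.94000′; 21 + 41.94000/60 = 21.6990000
  S ⇒ negate
  Longitude: 161° + 55/60 + 53.6/3600 = 161 + 0.916667 + 0.014889 = 161.9315556
  W ⇒ negate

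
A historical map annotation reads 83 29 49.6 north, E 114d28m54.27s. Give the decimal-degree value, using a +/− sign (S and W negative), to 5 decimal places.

Latitude: 83 + 29/60 + 49.6/3600 = 83.497111
N → positive
Longitude: 114 + 28/60 + 54.27/3600 = 114.481742
E → positive

83.49711, 114.48174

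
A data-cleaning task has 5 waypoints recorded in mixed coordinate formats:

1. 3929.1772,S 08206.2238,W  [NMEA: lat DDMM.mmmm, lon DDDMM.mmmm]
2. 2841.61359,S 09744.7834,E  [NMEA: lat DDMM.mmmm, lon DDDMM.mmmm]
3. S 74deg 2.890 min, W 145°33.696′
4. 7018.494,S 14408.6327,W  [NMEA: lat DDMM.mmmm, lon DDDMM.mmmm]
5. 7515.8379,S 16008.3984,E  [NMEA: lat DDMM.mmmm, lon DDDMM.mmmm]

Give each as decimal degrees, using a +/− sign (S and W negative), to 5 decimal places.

1. -39.48629, -82.10373
2. -28.69356, 97.74639
3. -74.04817, -145.56160
4. -70.30823, -144.14388
5. -75.26397, 160.13997

Point 1:
  Lat: degrees = first 2 digits = 39, minutes = 29.1772; 39 + 29.1772/60 = 39.486287
  S → negative
  Lon: degrees = first 3 digits = 82, minutes = 6.2238; 82 + 6.2238/60 = 82.103730
  hemisphere W, so the sign is −
Point 2:
  Lat: split at 2 digits → 28° and 41.61359′; 28 + 41.61359/60 = 28.693560
  S → negative
  λ: split at 3 digits → 097° and 44.7834′; 97 + 44.7834/60 = 97.746390
  E ⇒ keep positive
Point 3:
  Latitude: 74 + 2.89/60 = 74.048167
  hemisphere S, so the sign is −
  Lon: 145 + 33.696/60 = 145.561600
  W → negative
Point 4:
  φ: split at 2 digits → 70° and 18.494′; 70 + 18.494/60 = 70.308233
  S ⇒ negate
  Longitude: split at 3 digits → 144° and 8.6327′; 144 + 8.6327/60 = 144.143878
  hemisphere W, so the sign is −
Point 5:
  Latitude: split at 2 digits → 75° and 15.8379′; 75 + 15.8379/60 = 75.263965
  S ⇒ negate
  λ: split at 3 digits → 160° and 8.3984′; 160 + 8.3984/60 = 160.139973
  E → positive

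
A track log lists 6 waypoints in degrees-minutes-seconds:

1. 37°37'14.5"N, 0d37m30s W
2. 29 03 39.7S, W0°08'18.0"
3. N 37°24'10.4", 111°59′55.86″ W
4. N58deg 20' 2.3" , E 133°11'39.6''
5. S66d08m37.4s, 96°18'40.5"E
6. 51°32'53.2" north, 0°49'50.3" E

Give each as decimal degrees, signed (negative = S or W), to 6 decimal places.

1. 37.620694, -0.625000
2. -29.061028, -0.138333
3. 37.402889, -111.998850
4. 58.333972, 133.194333
5. -66.143722, 96.311250
6. 51.548111, 0.830639

Point 1:
  Latitude: 37′ + 14.5″ = 37.24167′; 37 + 37.24167/60 = 37.6206944
  N ⇒ keep positive
  Longitude: 37′ + 30″ = 37.50000′; 0 + 37.50000/60 = 0.6250000
  W ⇒ negate
Point 2:
  Latitude: 29 + 3/60 + 39.7/3600 = 29.0610278
  S ⇒ negate
  λ: 0 + 8/60 + 18/3600 = 0.1383333
  hemisphere W, so the sign is −
Point 3:
  Latitude: 37° + 24/60 + 10.4/3600 = 37 + 0.400000 + 0.002889 = 37.4028889
  N → positive
  λ: 59′ + 55.86″ = 59.93100′; 111 + 59.93100/60 = 111.9988500
  W → negative
Point 4:
  φ: 20′ + 2.3″ = 20.03833′; 58 + 20.03833/60 = 58.3339722
  N → positive
  λ: 133 + 11/60 + 39.6/3600 = 133.1943333
  E ⇒ keep positive
Point 5:
  Latitude: 8′ + 37.4″ = 8.62333′; 66 + 8.62333/60 = 66.1437222
  hemisphere S, so the sign is −
  Lon: 96° + 18/60 + 40.5/3600 = 96 + 0.300000 + 0.011250 = 96.3112500
  E ⇒ keep positive
Point 6:
  Latitude: 32′ + 53.2″ = 32.88667′; 51 + 32.88667/60 = 51.5481111
  N ⇒ keep positive
  Lon: 0° + 49/60 + 50.3/3600 = 0 + 0.816667 + 0.013972 = 0.8306389
  E → positive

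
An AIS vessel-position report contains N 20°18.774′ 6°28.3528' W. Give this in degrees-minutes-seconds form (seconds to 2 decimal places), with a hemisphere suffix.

20°18′46.44″ N, 6°28′21.17″ W

Latitude: fractional minutes 0.77400 × 60 = 46.4400″
λ: fractional minutes 0.35280 × 60 = 21.1680″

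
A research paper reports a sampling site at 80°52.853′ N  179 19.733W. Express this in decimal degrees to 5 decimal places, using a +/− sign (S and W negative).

80.88088, -179.32888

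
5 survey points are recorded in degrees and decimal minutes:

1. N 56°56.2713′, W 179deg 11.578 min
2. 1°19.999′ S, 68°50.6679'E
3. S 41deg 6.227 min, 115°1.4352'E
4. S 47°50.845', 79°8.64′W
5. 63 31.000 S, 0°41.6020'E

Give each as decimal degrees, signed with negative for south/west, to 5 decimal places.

1. 56.93786, -179.19297
2. -1.33332, 68.84447
3. -41.10378, 115.02392
4. -47.84742, -79.14400
5. -63.51667, 0.69337

Point 1:
  φ: 56 + 56.2713/60 = 56.937855
  N → positive
  Longitude: 179 + 11.578/60 = 179.192967
  W → negative
Point 2:
  φ: 19.999′ = 0.333317°; total 1.333317
  S ⇒ negate
  λ: 68 + 50.6679/60 = 68.844465
  E → positive
Point 3:
  φ: 41 + 6.227/60 = 41.103783
  S ⇒ negate
  λ: 115 + 1.4352/60 = 115.023920
  E ⇒ keep positive
Point 4:
  Lat: 47 + 50.845/60 = 47.847417
  S ⇒ negate
  λ: 8.64′ = 0.144000°; total 79.144000
  hemisphere W, so the sign is −
Point 5:
  φ: 31′ = 0.516667°; total 63.516667
  hemisphere S, so the sign is −
  Lon: 0 + 41.602/60 = 0.693367
  E ⇒ keep positive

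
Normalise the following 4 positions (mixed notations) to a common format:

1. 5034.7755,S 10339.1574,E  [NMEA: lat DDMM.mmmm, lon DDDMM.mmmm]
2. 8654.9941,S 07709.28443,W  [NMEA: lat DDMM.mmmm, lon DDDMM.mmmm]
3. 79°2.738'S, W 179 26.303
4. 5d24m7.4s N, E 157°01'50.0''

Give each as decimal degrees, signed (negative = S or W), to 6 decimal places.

Point 1:
  φ: split at 2 digits → 50° and 34.7755′; 50 + 34.7755/60 = 50.5795917
  S → negative
  Lon: degrees = first 3 digits = 103, minutes = 39.1574; 103 + 39.1574/60 = 103.6526233
  E → positive
Point 2:
  φ: degrees = first 2 digits = 86, minutes = 54.9941; 86 + 54.9941/60 = 86.9165683
  S → negative
  λ: degrees = first 3 digits = 77, minutes = 9.28443; 77 + 9.28443/60 = 77.1547405
  hemisphere W, so the sign is −
Point 3:
  Latitude: 2.738′ = 0.045633°; total 79.0456333
  hemisphere S, so the sign is −
  Lon: 26.303′ = 0.438383°; total 179.4383833
  W → negative
Point 4:
  φ: 5 + 24/60 + 7.4/3600 = 5.4020556
  N ⇒ keep positive
  Lon: 157° + 1/60 + 50/3600 = 157 + 0.016667 + 0.013889 = 157.0305556
  E ⇒ keep positive

1. -50.579592, 103.652623
2. -86.916568, -77.154741
3. -79.045633, -179.438383
4. 5.402056, 157.030556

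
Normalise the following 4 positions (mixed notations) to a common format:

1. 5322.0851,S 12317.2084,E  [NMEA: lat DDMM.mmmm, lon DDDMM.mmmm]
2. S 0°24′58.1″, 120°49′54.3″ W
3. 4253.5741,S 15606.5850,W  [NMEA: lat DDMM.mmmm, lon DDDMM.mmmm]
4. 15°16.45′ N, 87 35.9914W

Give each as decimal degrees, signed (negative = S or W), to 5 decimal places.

Point 1:
  φ: split at 2 digits → 53° and 22.0851′; 53 + 22.0851/60 = 53.368085
  hemisphere S, so the sign is −
  Lon: split at 3 digits → 123° and 17.2084′; 123 + 17.2084/60 = 123.286807
  E → positive
Point 2:
  Latitude: 24′ + 58.1″ = 24.96833′; 0 + 24.96833/60 = 0.416139
  S ⇒ negate
  Lon: 120° + 49/60 + 54.3/3600 = 120 + 0.816667 + 0.015083 = 120.831750
  W ⇒ negate
Point 3:
  Latitude: degrees = first 2 digits = 42, minutes = 53.5741; 42 + 53.5741/60 = 42.892902
  S → negative
  Lon: degrees = first 3 digits = 156, minutes = 6.585; 156 + 6.585/60 = 156.109750
  W ⇒ negate
Point 4:
  Latitude: 15 + 16.45/60 = 15.274167
  N ⇒ keep positive
  Longitude: 35.9914′ = 0.599857°; total 87.599857
  W → negative

1. -53.36809, 123.28681
2. -0.41614, -120.83175
3. -42.89290, -156.10975
4. 15.27417, -87.59986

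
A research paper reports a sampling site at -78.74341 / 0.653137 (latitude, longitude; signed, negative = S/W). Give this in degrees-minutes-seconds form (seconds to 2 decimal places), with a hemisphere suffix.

78°44′36.28″ S, 0°39′11.29″ E

Latitude is negative → S; |value| = 78.743410
Lat: whole degrees 78; 44.60460′ → 44′ and 36.2760″
Lon: 0.653137 × 60 = 39.18822′ → 39′, remainder × 60 = 11.2932″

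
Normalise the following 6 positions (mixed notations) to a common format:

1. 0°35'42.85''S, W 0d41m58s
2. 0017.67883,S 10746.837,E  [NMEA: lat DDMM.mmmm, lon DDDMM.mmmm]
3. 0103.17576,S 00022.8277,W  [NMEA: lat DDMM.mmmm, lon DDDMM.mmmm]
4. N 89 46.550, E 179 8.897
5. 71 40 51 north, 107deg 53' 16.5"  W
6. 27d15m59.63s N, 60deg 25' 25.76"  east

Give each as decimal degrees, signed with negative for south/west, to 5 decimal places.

1. -0.59524, -0.69944
2. -0.29465, 107.78062
3. -1.05293, -0.38046
4. 89.77583, 179.14828
5. 71.68083, -107.88792
6. 27.26656, 60.42382

Point 1:
  Latitude: 0° + 35/60 + 42.85/3600 = 0 + 0.583333 + 0.011903 = 0.595236
  S ⇒ negate
  λ: 41′ + 58″ = 41.96667′; 0 + 41.96667/60 = 0.699444
  W → negative
Point 2:
  φ: split at 2 digits → 00° and 17.67883′; 0 + 17.67883/60 = 0.294647
  S ⇒ negate
  Longitude: split at 3 digits → 107° and 46.837′; 107 + 46.837/60 = 107.780617
  E ⇒ keep positive
Point 3:
  φ: degrees = first 2 digits = 1, minutes = 3.17576; 1 + 3.17576/60 = 1.052929
  hemisphere S, so the sign is −
  λ: degrees = first 3 digits = 0, minutes = 22.8277; 0 + 22.8277/60 = 0.380462
  W → negative
Point 4:
  Latitude: 46.55′ = 0.775833°; total 89.775833
  N ⇒ keep positive
  λ: 179 + 8.897/60 = 179.148283
  E → positive
Point 5:
  Lat: 71 + 40/60 + 51/3600 = 71.680833
  N ⇒ keep positive
  Longitude: 53′ + 16.5″ = 53.27500′; 107 + 53.27500/60 = 107.887917
  hemisphere W, so the sign is −
Point 6:
  Latitude: 15′ + 59.63″ = 15.99383′; 27 + 15.99383/60 = 27.266564
  N → positive
  Lon: 60° + 25/60 + 25.76/3600 = 60 + 0.416667 + 0.007156 = 60.423822
  E → positive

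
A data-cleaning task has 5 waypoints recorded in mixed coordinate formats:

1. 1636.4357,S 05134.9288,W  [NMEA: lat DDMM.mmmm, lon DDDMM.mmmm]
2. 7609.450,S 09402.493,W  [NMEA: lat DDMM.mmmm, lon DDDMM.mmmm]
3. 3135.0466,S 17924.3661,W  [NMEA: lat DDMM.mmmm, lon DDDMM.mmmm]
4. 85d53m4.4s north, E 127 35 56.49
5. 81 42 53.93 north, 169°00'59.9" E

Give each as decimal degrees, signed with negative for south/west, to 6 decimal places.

1. -16.607262, -51.582147
2. -76.157500, -94.041550
3. -31.584110, -179.406102
4. 85.884556, 127.599025
5. 81.714981, 169.016639

Point 1:
  Lat: split at 2 digits → 16° and 36.4357′; 16 + 36.4357/60 = 16.6072617
  S → negative
  λ: degrees = first 3 digits = 51, minutes = 34.9288; 51 + 34.9288/60 = 51.5821467
  W → negative
Point 2:
  Latitude: split at 2 digits → 76° and 9.45′; 76 + 9.45/60 = 76.1575000
  S → negative
  Lon: split at 3 digits → 094° and 2.493′; 94 + 2.493/60 = 94.0415500
  W → negative
Point 3:
  Lat: degrees = first 2 digits = 31, minutes = 35.0466; 31 + 35.0466/60 = 31.5841100
  S ⇒ negate
  Longitude: split at 3 digits → 179° and 24.3661′; 179 + 24.3661/60 = 179.4061017
  hemisphere W, so the sign is −
Point 4:
  Latitude: 53′ + 4.4″ = 53.07333′; 85 + 53.07333/60 = 85.8845556
  N → positive
  Lon: 35′ + 56.49″ = 35.94150′; 127 + 35.94150/60 = 127.5990250
  E → positive
Point 5:
  Latitude: 42′ + 53.93″ = 42.89883′; 81 + 42.89883/60 = 81.7149806
  N → positive
  λ: 0′ + 59.9″ = 0.99833′; 169 + 0.99833/60 = 169.0166389
  E ⇒ keep positive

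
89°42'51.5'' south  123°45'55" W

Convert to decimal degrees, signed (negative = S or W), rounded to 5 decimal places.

Lat: 89° + 42/60 + 51.5/3600 = 89 + 0.700000 + 0.014306 = 89.714306
S ⇒ negate
Longitude: 123 + 45/60 + 55/3600 = 123.765278
hemisphere W, so the sign is −

-89.71431, -123.76528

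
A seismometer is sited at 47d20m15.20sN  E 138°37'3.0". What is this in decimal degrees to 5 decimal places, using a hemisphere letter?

47.33756° N, 138.61750° E

Lat: 47 + 20/60 + 15.2/3600 = 47.337556
Lon: 37′ + 3″ = 37.05000′; 138 + 37.05000/60 = 138.617500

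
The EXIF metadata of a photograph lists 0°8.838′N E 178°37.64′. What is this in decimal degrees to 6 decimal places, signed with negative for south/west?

φ: 0 + 8.838/60 = 0.1473000
N → positive
Longitude: 37.64′ = 0.627333°; total 178.6273333
E ⇒ keep positive

0.147300, 178.627333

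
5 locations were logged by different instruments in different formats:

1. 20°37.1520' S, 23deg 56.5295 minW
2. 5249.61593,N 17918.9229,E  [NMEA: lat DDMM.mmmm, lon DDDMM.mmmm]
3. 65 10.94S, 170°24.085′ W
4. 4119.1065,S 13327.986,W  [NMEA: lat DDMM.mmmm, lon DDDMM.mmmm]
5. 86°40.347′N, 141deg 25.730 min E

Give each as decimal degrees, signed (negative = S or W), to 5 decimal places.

1. -20.61920, -23.94216
2. 52.82693, 179.31538
3. -65.18233, -170.40142
4. -41.31844, -133.46643
5. 86.67245, 141.42883

Point 1:
  Latitude: 20 + 37.152/60 = 20.619200
  hemisphere S, so the sign is −
  Lon: 56.5295′ = 0.942158°; total 23.942158
  W ⇒ negate
Point 2:
  φ: split at 2 digits → 52° and 49.61593′; 52 + 49.61593/60 = 52.826932
  N → positive
  λ: split at 3 digits → 179° and 18.9229′; 179 + 18.9229/60 = 179.315382
  E → positive
Point 3:
  φ: 10.94′ = 0.182333°; total 65.182333
  S ⇒ negate
  Longitude: 170 + 24.085/60 = 170.401417
  W → negative
Point 4:
  Lat: split at 2 digits → 41° and 19.1065′; 41 + 19.1065/60 = 41.318442
  S ⇒ negate
  Longitude: split at 3 digits → 133° and 27.986′; 133 + 27.986/60 = 133.466433
  W → negative
Point 5:
  φ: 40.347′ = 0.672450°; total 86.672450
  N → positive
  Longitude: 25.73′ = 0.428833°; total 141.428833
  E ⇒ keep positive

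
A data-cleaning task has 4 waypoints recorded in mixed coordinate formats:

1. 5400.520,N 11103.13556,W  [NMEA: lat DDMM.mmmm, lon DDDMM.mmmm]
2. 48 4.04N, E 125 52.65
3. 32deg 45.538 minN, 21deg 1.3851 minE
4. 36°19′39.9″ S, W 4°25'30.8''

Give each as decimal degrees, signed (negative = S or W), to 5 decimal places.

1. 54.00867, -111.05226
2. 48.06733, 125.87750
3. 32.75897, 21.02309
4. -36.32775, -4.42522

Point 1:
  Latitude: degrees = first 2 digits = 54, minutes = 0.52; 54 + 0.52/60 = 54.008667
  N ⇒ keep positive
  Lon: split at 3 digits → 111° and 3.13556′; 111 + 3.13556/60 = 111.052259
  W ⇒ negate
Point 2:
  φ: 4.04′ = 0.067333°; total 48.067333
  N → positive
  λ: 52.65′ = 0.877500°; total 125.877500
  E ⇒ keep positive
Point 3:
  φ: 32 + 45.538/60 = 32.758967
  N ⇒ keep positive
  Lon: 21 + 1.3851/60 = 21.023085
  E ⇒ keep positive
Point 4:
  Lat: 19′ + 39.9″ = 19.66500′; 36 + 19.66500/60 = 36.327750
  hemisphere S, so the sign is −
  λ: 4 + 25/60 + 30.8/3600 = 4.425222
  hemisphere W, so the sign is −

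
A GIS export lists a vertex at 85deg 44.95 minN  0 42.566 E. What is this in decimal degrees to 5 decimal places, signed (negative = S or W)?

φ: 44.95′ = 0.749167°; total 85.749167
N → positive
λ: 42.566′ = 0.709433°; total 0.709433
E ⇒ keep positive

85.74917, 0.70943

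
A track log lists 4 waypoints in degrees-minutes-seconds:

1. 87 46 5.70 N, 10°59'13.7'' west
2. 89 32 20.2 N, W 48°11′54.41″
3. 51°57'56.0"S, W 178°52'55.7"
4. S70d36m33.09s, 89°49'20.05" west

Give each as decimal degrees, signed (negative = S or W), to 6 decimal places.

1. 87.768250, -10.987139
2. 89.538944, -48.198447
3. -51.965556, -178.882139
4. -70.609192, -89.822236

Point 1:
  Lat: 87 + 46/60 + 5.7/3600 = 87.7682500
  N → positive
  Lon: 59′ + 13.7″ = 59.22833′; 10 + 59.22833/60 = 10.9871389
  W ⇒ negate
Point 2:
  Lat: 89 + 32/60 + 20.2/3600 = 89.5389444
  N → positive
  λ: 48 + 11/60 + 54.41/3600 = 48.1984472
  W → negative
Point 3:
  φ: 51 + 57/60 + 56/3600 = 51.9655556
  S ⇒ negate
  λ: 178 + 52/60 + 55.7/3600 = 178.8821389
  W → negative
Point 4:
  Lat: 70 + 36/60 + 33.09/3600 = 70.6091917
  hemisphere S, so the sign is −
  λ: 49′ + 20.05″ = 49.33417′; 89 + 49.33417/60 = 89.8222361
  hemisphere W, so the sign is −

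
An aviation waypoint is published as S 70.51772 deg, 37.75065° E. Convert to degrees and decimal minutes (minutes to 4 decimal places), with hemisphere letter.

Lat: minutes = (70.517720 − 70) × 60 = 31.063200
Longitude: minutes = (37.750650 − 37) × 60 = 45.039000

70° 31.0632′ S, 37° 45.0390′ E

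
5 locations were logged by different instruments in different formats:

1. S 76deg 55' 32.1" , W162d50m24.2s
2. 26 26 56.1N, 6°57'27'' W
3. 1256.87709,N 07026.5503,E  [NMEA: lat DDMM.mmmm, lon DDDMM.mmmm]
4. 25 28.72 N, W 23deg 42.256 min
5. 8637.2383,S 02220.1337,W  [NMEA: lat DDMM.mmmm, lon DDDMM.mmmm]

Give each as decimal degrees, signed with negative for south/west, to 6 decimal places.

1. -76.925583, -162.840056
2. 26.448917, -6.957500
3. 12.947952, 70.442505
4. 25.478667, -23.704267
5. -86.620638, -22.335562

Point 1:
  φ: 76° + 55/60 + 32.1/3600 = 76 + 0.916667 + 0.008917 = 76.9255833
  S → negative
  Longitude: 162° + 50/60 + 24.2/3600 = 162 + 0.833333 + 0.006722 = 162.8400556
  W → negative
Point 2:
  φ: 26 + 26/60 + 56.1/3600 = 26.4489167
  N → positive
  Lon: 6° + 57/60 + 27/3600 = 6 + 0.950000 + 0.007500 = 6.9575000
  hemisphere W, so the sign is −
Point 3:
  φ: split at 2 digits → 12° and 56.87709′; 12 + 56.87709/60 = 12.9479515
  N ⇒ keep positive
  Longitude: degrees = first 3 digits = 70, minutes = 26.5503; 70 + 26.5503/60 = 70.4425050
  E → positive
Point 4:
  φ: 28.72′ = 0.478667°; total 25.4786667
  N ⇒ keep positive
  Lon: 23 + 42.256/60 = 23.7042667
  W ⇒ negate
Point 5:
  Lat: degrees = first 2 digits = 86, minutes = 37.2383; 86 + 37.2383/60 = 86.6206383
  hemisphere S, so the sign is −
  Lon: degrees = first 3 digits = 22, minutes = 20.1337; 22 + 20.1337/60 = 22.3355617
  hemisphere W, so the sign is −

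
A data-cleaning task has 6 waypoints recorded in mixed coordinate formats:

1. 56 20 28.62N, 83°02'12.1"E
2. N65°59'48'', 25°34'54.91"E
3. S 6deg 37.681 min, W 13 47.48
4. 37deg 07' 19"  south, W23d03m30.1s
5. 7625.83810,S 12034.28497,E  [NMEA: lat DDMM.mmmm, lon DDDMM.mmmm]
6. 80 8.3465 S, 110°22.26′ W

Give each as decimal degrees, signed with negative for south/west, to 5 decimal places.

1. 56.34128, 83.03669
2. 65.99667, 25.58192
3. -6.62802, -13.79133
4. -37.12194, -23.05836
5. -76.43064, 120.57142
6. -80.13911, -110.37100

Point 1:
  Latitude: 20′ + 28.62″ = 20.47700′; 56 + 20.47700/60 = 56.341283
  N → positive
  Lon: 83° + 2/60 + 12.1/3600 = 83 + 0.033333 + 0.003361 = 83.036694
  E → positive
Point 2:
  Latitude: 65° + 59/60 + 48/3600 = 65 + 0.983333 + 0.013333 = 65.996667
  N ⇒ keep positive
  Lon: 25 + 34/60 + 54.91/3600 = 25.581919
  E → positive
Point 3:
  Latitude: 6 + 37.681/60 = 6.628017
  S ⇒ negate
  λ: 47.48′ = 0.791333°; total 13.791333
  hemisphere W, so the sign is −
Point 4:
  φ: 37° + 7/60 + 19/3600 = 37 + 0.116667 + 0.005278 = 37.121944
  S → negative
  Lon: 23 + 3/60 + 30.1/3600 = 23.058361
  W ⇒ negate
Point 5:
  φ: split at 2 digits → 76° and 25.8381′; 76 + 25.8381/60 = 76.430635
  S ⇒ negate
  Lon: split at 3 digits → 120° and 34.28497′; 120 + 34.28497/60 = 120.571416
  E → positive
Point 6:
  Lat: 80 + 8.3465/60 = 80.139108
  hemisphere S, so the sign is −
  Lon: 110 + 22.26/60 = 110.371000
  hemisphere W, so the sign is −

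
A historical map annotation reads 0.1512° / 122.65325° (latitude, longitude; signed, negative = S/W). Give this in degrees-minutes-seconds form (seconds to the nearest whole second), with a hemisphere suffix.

0°09′4″ N, 122°39′12″ E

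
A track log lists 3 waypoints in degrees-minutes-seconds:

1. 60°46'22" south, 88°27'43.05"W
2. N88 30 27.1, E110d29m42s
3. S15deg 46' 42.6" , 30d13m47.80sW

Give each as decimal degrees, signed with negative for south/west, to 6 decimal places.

Point 1:
  Latitude: 46′ + 22″ = 46.36667′; 60 + 46.36667/60 = 60.7727778
  S ⇒ negate
  Lon: 88 + 27/60 + 43.05/3600 = 88.4619583
  W ⇒ negate
Point 2:
  Latitude: 30′ + 27.1″ = 30.45167′; 88 + 30.45167/60 = 88.5075278
  N → positive
  Longitude: 29′ + 42″ = 29.70000′; 110 + 29.70000/60 = 110.4950000
  E ⇒ keep positive
Point 3:
  Lat: 46′ + 42.6″ = 46.71000′; 15 + 46.71000/60 = 15.7785000
  S ⇒ negate
  Lon: 30 + 13/60 + 47.8/3600 = 30.2299444
  W → negative

1. -60.772778, -88.461958
2. 88.507528, 110.495000
3. -15.778500, -30.229944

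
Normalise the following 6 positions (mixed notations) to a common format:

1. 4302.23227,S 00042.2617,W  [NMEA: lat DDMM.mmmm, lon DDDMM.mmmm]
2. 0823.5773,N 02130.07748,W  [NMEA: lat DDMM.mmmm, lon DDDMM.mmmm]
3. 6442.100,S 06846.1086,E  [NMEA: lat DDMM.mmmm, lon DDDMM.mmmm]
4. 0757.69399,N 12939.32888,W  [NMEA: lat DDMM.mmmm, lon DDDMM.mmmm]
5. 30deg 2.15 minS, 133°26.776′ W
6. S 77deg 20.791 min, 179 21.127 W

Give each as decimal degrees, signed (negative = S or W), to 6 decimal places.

Point 1:
  Lat: split at 2 digits → 43° and 2.23227′; 43 + 2.23227/60 = 43.0372045
  S → negative
  Longitude: degrees = first 3 digits = 0, minutes = 42.2617; 0 + 42.2617/60 = 0.7043617
  W → negative
Point 2:
  φ: degrees = first 2 digits = 8, minutes = 23.5773; 8 + 23.5773/60 = 8.3929550
  N ⇒ keep positive
  Longitude: degrees = first 3 digits = 21, minutes = 30.07748; 21 + 30.07748/60 = 21.5012913
  hemisphere W, so the sign is −
Point 3:
  Latitude: degrees = first 2 digits = 64, minutes = 42.1; 64 + 42.1/60 = 64.7016667
  hemisphere S, so the sign is −
  λ: split at 3 digits → 068° and 46.1086′; 68 + 46.1086/60 = 68.7684767
  E ⇒ keep positive
Point 4:
  Latitude: split at 2 digits → 07° and 57.69399′; 7 + 57.69399/60 = 7.9615665
  N ⇒ keep positive
  Longitude: degrees = first 3 digits = 129, minutes = 39.32888; 129 + 39.32888/60 = 129.6554813
  W → negative
Point 5:
  Latitude: 2.15′ = 0.035833°; total 30.0358333
  hemisphere S, so the sign is −
  Lon: 26.776′ = 0.446267°; total 133.4462667
  W ⇒ negate
Point 6:
  Lat: 77 + 20.791/60 = 77.3465167
  S → negative
  Lon: 179 + 21.127/60 = 179.3521167
  W ⇒ negate

1. -43.037205, -0.704362
2. 8.392955, -21.501291
3. -64.701667, 68.768477
4. 7.961567, -129.655481
5. -30.035833, -133.446267
6. -77.346517, -179.352117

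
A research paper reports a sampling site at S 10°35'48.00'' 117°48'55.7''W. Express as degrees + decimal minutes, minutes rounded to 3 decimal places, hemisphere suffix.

10° 35.800′ S, 117° 48.928′ W

Latitude: 35 + 48/60 = 35.80000′
Lon: 48 + 55.7/60 = 48.92833′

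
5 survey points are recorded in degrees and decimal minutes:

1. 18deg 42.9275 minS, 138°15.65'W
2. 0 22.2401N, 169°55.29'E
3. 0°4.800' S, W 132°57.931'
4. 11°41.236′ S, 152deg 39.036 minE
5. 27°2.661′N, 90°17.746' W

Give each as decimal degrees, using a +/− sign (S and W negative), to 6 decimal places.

Point 1:
  Lat: 42.9275′ = 0.715458°; total 18.7154583
  S ⇒ negate
  Lon: 138 + 15.65/60 = 138.2608333
  hemisphere W, so the sign is −
Point 2:
  Lat: 0 + 22.2401/60 = 0.3706683
  N ⇒ keep positive
  Longitude: 55.29′ = 0.921500°; total 169.9215000
  E ⇒ keep positive
Point 3:
  φ: 0 + 4.8/60 = 0.0800000
  hemisphere S, so the sign is −
  λ: 57.931′ = 0.965517°; total 132.9655167
  W → negative
Point 4:
  φ: 41.236′ = 0.687267°; total 11.6872667
  S → negative
  Lon: 39.036′ = 0.650600°; total 152.6506000
  E → positive
Point 5:
  φ: 2.661′ = 0.044350°; total 27.0443500
  N → positive
  Lon: 90 + 17.746/60 = 90.2957667
  hemisphere W, so the sign is −

1. -18.715458, -138.260833
2. 0.370668, 169.921500
3. -0.080000, -132.965517
4. -11.687267, 152.650600
5. 27.044350, -90.295767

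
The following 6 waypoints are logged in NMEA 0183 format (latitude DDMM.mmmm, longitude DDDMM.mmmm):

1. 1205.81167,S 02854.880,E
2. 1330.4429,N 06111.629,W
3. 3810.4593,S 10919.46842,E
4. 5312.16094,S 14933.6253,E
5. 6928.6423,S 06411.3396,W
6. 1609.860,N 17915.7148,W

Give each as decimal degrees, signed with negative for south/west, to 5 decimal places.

Point 1:
  φ: split at 2 digits → 12° and 5.81167′; 12 + 5.81167/60 = 12.096861
  S ⇒ negate
  Longitude: degrees = first 3 digits = 28, minutes = 54.88; 28 + 54.88/60 = 28.914667
  E ⇒ keep positive
Point 2:
  φ: split at 2 digits → 13° and 30.4429′; 13 + 30.4429/60 = 13.507382
  N ⇒ keep positive
  Lon: split at 3 digits → 061° and 11.629′; 61 + 11.629/60 = 61.193817
  W → negative
Point 3:
  Lat: split at 2 digits → 38° and 10.4593′; 38 + 10.4593/60 = 38.174322
  S → negative
  λ: degrees = first 3 digits = 109, minutes = 19.46842; 109 + 19.46842/60 = 109.324474
  E ⇒ keep positive
Point 4:
  φ: degrees = first 2 digits = 53, minutes = 12.16094; 53 + 12.16094/60 = 53.202682
  S → negative
  Longitude: split at 3 digits → 149° and 33.6253′; 149 + 33.6253/60 = 149.560422
  E ⇒ keep positive
Point 5:
  Latitude: split at 2 digits → 69° and 28.6423′; 69 + 28.6423/60 = 69.477372
  S → negative
  Lon: split at 3 digits → 064° and 11.3396′; 64 + 11.3396/60 = 64.188993
  W → negative
Point 6:
  φ: split at 2 digits → 16° and 9.86′; 16 + 9.86/60 = 16.164333
  N ⇒ keep positive
  Lon: degrees = first 3 digits = 179, minutes = 15.7148; 179 + 15.7148/60 = 179.261913
  W → negative

1. -12.09686, 28.91467
2. 13.50738, -61.19382
3. -38.17432, 109.32447
4. -53.20268, 149.56042
5. -69.47737, -64.18899
6. 16.16433, -179.26191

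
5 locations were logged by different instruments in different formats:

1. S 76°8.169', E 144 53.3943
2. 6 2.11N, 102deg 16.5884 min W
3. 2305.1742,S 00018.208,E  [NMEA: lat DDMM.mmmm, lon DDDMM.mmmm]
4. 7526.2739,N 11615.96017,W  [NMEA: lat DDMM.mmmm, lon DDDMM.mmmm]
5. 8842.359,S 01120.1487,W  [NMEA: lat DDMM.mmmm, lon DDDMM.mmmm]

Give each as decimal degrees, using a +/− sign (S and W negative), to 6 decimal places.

1. -76.136150, 144.889905
2. 6.035167, -102.276473
3. -23.086237, 0.303467
4. 75.437898, -116.266003
5. -88.705983, -11.335812

Point 1:
  φ: 76 + 8.169/60 = 76.1361500
  S → negative
  Longitude: 53.3943′ = 0.889905°; total 144.8899050
  E → positive
Point 2:
  Latitude: 6 + 2.11/60 = 6.0351667
  N → positive
  λ: 16.5884′ = 0.276473°; total 102.2764733
  W ⇒ negate
Point 3:
  Lat: split at 2 digits → 23° and 5.1742′; 23 + 5.1742/60 = 23.0862367
  S → negative
  λ: split at 3 digits → 000° and 18.208′; 0 + 18.208/60 = 0.3034667
  E → positive
Point 4:
  φ: split at 2 digits → 75° and 26.2739′; 75 + 26.2739/60 = 75.4378983
  N ⇒ keep positive
  λ: split at 3 digits → 116° and 15.96017′; 116 + 15.96017/60 = 116.2660028
  W → negative
Point 5:
  φ: split at 2 digits → 88° and 42.359′; 88 + 42.359/60 = 88.7059833
  hemisphere S, so the sign is −
  λ: degrees = first 3 digits = 11, minutes = 20.1487; 11 + 20.1487/60 = 11.3358117
  hemisphere W, so the sign is −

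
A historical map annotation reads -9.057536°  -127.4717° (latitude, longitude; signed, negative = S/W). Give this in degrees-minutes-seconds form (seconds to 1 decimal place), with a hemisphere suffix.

9°03′27.1″ S, 127°28′18.1″ W

Latitude is negative → S; |value| = 9.057536
φ: 0.057536 × 60 = 3.45216′ → 3′, remainder × 60 = 27.130″
Longitude is negative → W; |value| = 127.471700
λ: whole degrees 127; 28.30200′ → 28′ and 18.120″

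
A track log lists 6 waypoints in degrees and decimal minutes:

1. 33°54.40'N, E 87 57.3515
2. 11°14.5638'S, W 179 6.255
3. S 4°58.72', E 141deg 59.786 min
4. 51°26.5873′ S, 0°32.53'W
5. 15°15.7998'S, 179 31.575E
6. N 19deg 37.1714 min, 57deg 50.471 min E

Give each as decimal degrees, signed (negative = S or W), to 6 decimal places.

1. 33.906667, 87.955858
2. -11.242730, -179.104250
3. -4.978667, 141.996433
4. -51.443122, -0.542167
5. -15.263330, 179.526250
6. 19.619523, 57.841183

Point 1:
  Latitude: 33 + 54.4/60 = 33.9066667
  N → positive
  Longitude: 57.3515′ = 0.955858°; total 87.9558583
  E ⇒ keep positive
Point 2:
  Lat: 11 + 14.5638/60 = 11.2427300
  S ⇒ negate
  λ: 179 + 6.255/60 = 179.1042500
  hemisphere W, so the sign is −
Point 3:
  Lat: 4 + 58.72/60 = 4.9786667
  hemisphere S, so the sign is −
  λ: 59.786′ = 0.996433°; total 141.9964333
  E ⇒ keep positive
Point 4:
  Latitude: 51 + 26.5873/60 = 51.4431217
  S ⇒ negate
  Longitude: 0 + 32.53/60 = 0.5421667
  W → negative
Point 5:
  Lat: 15.7998′ = 0.263330°; total 15.2633300
  S ⇒ negate
  λ: 31.575′ = 0.526250°; total 179.5262500
  E → positive
Point 6:
  Latitude: 37.1714′ = 0.619523°; total 19.6195233
  N → positive
  Longitude: 57 + 50.471/60 = 57.8411833
  E ⇒ keep positive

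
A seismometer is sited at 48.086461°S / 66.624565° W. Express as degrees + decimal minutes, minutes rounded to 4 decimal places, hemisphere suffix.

48° 5.1877′ S, 66° 37.4739′ W

Lat: fractional part 0.086461 → 5.187660 minutes
Lon: 66° + 0.624565 × 60 = 66° 37.473900′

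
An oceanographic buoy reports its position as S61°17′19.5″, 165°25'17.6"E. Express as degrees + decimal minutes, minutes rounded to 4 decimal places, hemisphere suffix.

Latitude: 17 + 19.5/60 = 17.325000′
Longitude: seconds/60 = 0.29333; minutes = 25 + 0.29333 = 25.293333

61° 17.3250′ S, 165° 25.2933′ E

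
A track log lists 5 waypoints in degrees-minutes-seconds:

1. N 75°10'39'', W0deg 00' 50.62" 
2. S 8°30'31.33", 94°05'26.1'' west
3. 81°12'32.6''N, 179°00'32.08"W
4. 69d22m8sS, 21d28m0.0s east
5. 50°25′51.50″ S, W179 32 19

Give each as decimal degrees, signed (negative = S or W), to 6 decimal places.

1. 75.177500, -0.014061
2. -8.508703, -94.090583
3. 81.209056, -179.008911
4. -69.368889, 21.466667
5. -50.430972, -179.538611

Point 1:
  φ: 10′ + 39″ = 10.65000′; 75 + 10.65000/60 = 75.1775000
  N → positive
  Longitude: 0 + 0/60 + 50.62/3600 = 0.0140611
  hemisphere W, so the sign is −
Point 2:
  Latitude: 8° + 30/60 + 31.33/3600 = 8 + 0.500000 + 0.008703 = 8.5087028
  S ⇒ negate
  Lon: 94° + 5/60 + 26.1/3600 = 94 + 0.083333 + 0.007250 = 94.0905833
  hemisphere W, so the sign is −
Point 3:
  φ: 81° + 12/60 + 32.6/3600 = 81 + 0.200000 + 0.009056 = 81.2090556
  N → positive
  Lon: 0′ + 32.08″ = 0.53467′; 179 + 0.53467/60 = 179.0089111
  hemisphere W, so the sign is −
Point 4:
  φ: 69 + 22/60 + 8/3600 = 69.3688889
  S ⇒ negate
  Lon: 21° + 28/60 + 0/3600 = 21 + 0.466667 + 0.000000 = 21.4666667
  E → positive
Point 5:
  Latitude: 50° + 25/60 + 51.5/3600 = 50 + 0.416667 + 0.014306 = 50.4309722
  hemisphere S, so the sign is −
  Lon: 179 + 32/60 + 19/3600 = 179.5386111
  W ⇒ negate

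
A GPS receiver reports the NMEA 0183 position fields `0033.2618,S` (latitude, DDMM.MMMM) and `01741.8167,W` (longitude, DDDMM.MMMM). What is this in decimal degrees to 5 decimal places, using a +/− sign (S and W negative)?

Lat: split at 2 digits → 00° and 33.2618′; 0 + 33.2618/60 = 0.554363
S ⇒ negate
Longitude: degrees = first 3 digits = 17, minutes = 41.8167; 17 + 41.8167/60 = 17.696945
hemisphere W, so the sign is −

-0.55436, -17.69695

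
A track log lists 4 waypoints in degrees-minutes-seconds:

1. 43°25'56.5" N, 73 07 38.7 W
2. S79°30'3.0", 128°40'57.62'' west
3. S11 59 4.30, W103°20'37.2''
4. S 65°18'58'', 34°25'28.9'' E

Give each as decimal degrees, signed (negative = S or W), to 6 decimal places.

Point 1:
  φ: 25′ + 56.5″ = 25.94167′; 43 + 25.94167/60 = 43.4323611
  N ⇒ keep positive
  λ: 7′ + 38.7″ = 7.64500′; 73 + 7.64500/60 = 73.1274167
  hemisphere W, so the sign is −
Point 2:
  φ: 79° + 30/60 + 3/3600 = 79 + 0.500000 + 0.000833 = 79.5008333
  S ⇒ negate
  Longitude: 128 + 40/60 + 57.62/3600 = 128.6826722
  W ⇒ negate
Point 3:
  Lat: 59′ + 4.3″ = 59.07167′; 11 + 59.07167/60 = 11.9845278
  S ⇒ negate
  Lon: 20′ + 37.2″ = 20.62000′; 103 + 20.62000/60 = 103.3436667
  W → negative
Point 4:
  Lat: 65° + 18/60 + 58/3600 = 65 + 0.300000 + 0.016111 = 65.3161111
  hemisphere S, so the sign is −
  Lon: 34 + 25/60 + 28.9/3600 = 34.4246944
  E ⇒ keep positive

1. 43.432361, -73.127417
2. -79.500833, -128.682672
3. -11.984528, -103.343667
4. -65.316111, 34.424694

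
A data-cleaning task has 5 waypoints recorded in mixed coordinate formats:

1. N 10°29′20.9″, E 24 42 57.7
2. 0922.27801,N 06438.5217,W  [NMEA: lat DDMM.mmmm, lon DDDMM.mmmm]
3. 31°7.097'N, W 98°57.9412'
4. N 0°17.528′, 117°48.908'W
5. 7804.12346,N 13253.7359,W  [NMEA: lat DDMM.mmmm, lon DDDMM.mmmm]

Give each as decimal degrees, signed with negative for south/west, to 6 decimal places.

Point 1:
  Lat: 29′ + 20.9″ = 29.34833′; 10 + 29.34833/60 = 10.4891389
  N ⇒ keep positive
  Lon: 42′ + 57.7″ = 42.96167′; 24 + 42.96167/60 = 24.7160278
  E ⇒ keep positive
Point 2:
  Latitude: degrees = first 2 digits = 9, minutes = 22.27801; 9 + 22.27801/60 = 9.3713002
  N → positive
  λ: degrees = first 3 digits = 64, minutes = 38.5217; 64 + 38.5217/60 = 64.6420283
  W → negative
Point 3:
  φ: 31 + 7.097/60 = 31.1182833
  N → positive
  Lon: 57.9412′ = 0.965687°; total 98.9656867
  W ⇒ negate
Point 4:
  Lat: 17.528′ = 0.292133°; total 0.2921333
  N ⇒ keep positive
  Longitude: 117 + 48.908/60 = 117.8151333
  W ⇒ negate
Point 5:
  Lat: degrees = first 2 digits = 78, minutes = 4.12346; 78 + 4.12346/60 = 78.0687243
  N ⇒ keep positive
  λ: degrees = first 3 digits = 132, minutes = 53.7359; 132 + 53.7359/60 = 132.8955983
  W → negative

1. 10.489139, 24.716028
2. 9.371300, -64.642028
3. 31.118283, -98.965687
4. 0.292133, -117.815133
5. 78.068724, -132.895598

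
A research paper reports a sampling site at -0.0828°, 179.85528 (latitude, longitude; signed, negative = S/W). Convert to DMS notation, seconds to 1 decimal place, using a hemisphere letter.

0°04′58.1″ S, 179°51′19.0″ E

Latitude is negative → S; |value| = 0.082800
Lat: 0.082800° → 4.96800′; 0.96800 × 60 = 58.080″
Longitude: 0.855280 × 60 = 51.31680′ → 51′, remainder × 60 = 19.008″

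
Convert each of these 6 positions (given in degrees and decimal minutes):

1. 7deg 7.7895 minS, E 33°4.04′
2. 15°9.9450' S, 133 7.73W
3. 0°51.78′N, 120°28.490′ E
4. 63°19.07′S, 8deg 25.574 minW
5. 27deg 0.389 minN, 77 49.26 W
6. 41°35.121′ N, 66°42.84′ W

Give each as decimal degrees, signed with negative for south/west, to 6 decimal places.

Point 1:
  Latitude: 7 + 7.7895/60 = 7.1298250
  S → negative
  Lon: 4.04′ = 0.067333°; total 33.0673333
  E ⇒ keep positive
Point 2:
  φ: 9.945′ = 0.165750°; total 15.1657500
  S ⇒ negate
  Longitude: 133 + 7.73/60 = 133.1288333
  W ⇒ negate
Point 3:
  φ: 0 + 51.78/60 = 0.8630000
  N → positive
  Longitude: 120 + 28.49/60 = 120.4748333
  E ⇒ keep positive
Point 4:
  φ: 63 + 19.07/60 = 63.3178333
  S ⇒ negate
  λ: 25.574′ = 0.426233°; total 8.4262333
  W → negative
Point 5:
  φ: 0.389′ = 0.006483°; total 27.0064833
  N → positive
  λ: 49.26′ = 0.821000°; total 77.8210000
  hemisphere W, so the sign is −
Point 6:
  Latitude: 35.121′ = 0.585350°; total 41.5853500
  N ⇒ keep positive
  Longitude: 42.84′ = 0.714000°; total 66.7140000
  W ⇒ negate

1. -7.129825, 33.067333
2. -15.165750, -133.128833
3. 0.863000, 120.474833
4. -63.317833, -8.426233
5. 27.006483, -77.821000
6. 41.585350, -66.714000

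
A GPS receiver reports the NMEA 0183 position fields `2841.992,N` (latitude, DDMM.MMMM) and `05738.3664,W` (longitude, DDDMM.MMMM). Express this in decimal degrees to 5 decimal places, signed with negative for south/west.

28.69987, -57.63944

Latitude: degrees = first 2 digits = 28, minutes = 41.992; 28 + 41.992/60 = 28.699867
N → positive
λ: split at 3 digits → 057° and 38.3664′; 57 + 38.3664/60 = 57.639440
hemisphere W, so the sign is −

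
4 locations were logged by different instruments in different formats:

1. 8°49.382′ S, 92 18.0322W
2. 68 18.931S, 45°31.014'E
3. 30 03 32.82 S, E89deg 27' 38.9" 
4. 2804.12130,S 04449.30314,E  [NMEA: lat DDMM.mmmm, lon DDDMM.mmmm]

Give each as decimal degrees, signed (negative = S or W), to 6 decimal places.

Point 1:
  φ: 49.382′ = 0.823033°; total 8.8230333
  S → negative
  Lon: 18.0322′ = 0.300537°; total 92.3005367
  W → negative
Point 2:
  Lat: 68 + 18.931/60 = 68.3155167
  S ⇒ negate
  Lon: 31.014′ = 0.516900°; total 45.5169000
  E ⇒ keep positive
Point 3:
  Lat: 30 + 3/60 + 32.82/3600 = 30.0591167
  hemisphere S, so the sign is −
  λ: 89 + 27/60 + 38.9/3600 = 89.4608056
  E → positive
Point 4:
  Lat: split at 2 digits → 28° and 4.1213′; 28 + 4.1213/60 = 28.0686883
  S ⇒ negate
  λ: split at 3 digits → 044° and 49.30314′; 44 + 49.30314/60 = 44.8217190
  E → positive

1. -8.823033, -92.300537
2. -68.315517, 45.516900
3. -30.059117, 89.460806
4. -28.068688, 44.821719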